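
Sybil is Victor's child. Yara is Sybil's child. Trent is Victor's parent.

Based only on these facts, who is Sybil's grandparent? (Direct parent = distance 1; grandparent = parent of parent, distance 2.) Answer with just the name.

Answer: Trent

Derivation:
Reconstructing the parent chain from the given facts:
  Trent -> Victor -> Sybil -> Yara
(each arrow means 'parent of the next')
Positions in the chain (0 = top):
  position of Trent: 0
  position of Victor: 1
  position of Sybil: 2
  position of Yara: 3

Sybil is at position 2; the grandparent is 2 steps up the chain, i.e. position 0: Trent.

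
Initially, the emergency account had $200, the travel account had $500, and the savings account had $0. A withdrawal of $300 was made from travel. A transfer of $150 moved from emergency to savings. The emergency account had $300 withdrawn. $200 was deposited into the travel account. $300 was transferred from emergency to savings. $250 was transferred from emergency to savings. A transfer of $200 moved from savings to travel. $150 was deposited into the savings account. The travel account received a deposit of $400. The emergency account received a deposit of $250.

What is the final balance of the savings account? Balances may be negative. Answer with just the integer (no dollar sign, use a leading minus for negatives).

Tracking account balances step by step:
Start: emergency=200, travel=500, savings=0
Event 1 (withdraw 300 from travel): travel: 500 - 300 = 200. Balances: emergency=200, travel=200, savings=0
Event 2 (transfer 150 emergency -> savings): emergency: 200 - 150 = 50, savings: 0 + 150 = 150. Balances: emergency=50, travel=200, savings=150
Event 3 (withdraw 300 from emergency): emergency: 50 - 300 = -250. Balances: emergency=-250, travel=200, savings=150
Event 4 (deposit 200 to travel): travel: 200 + 200 = 400. Balances: emergency=-250, travel=400, savings=150
Event 5 (transfer 300 emergency -> savings): emergency: -250 - 300 = -550, savings: 150 + 300 = 450. Balances: emergency=-550, travel=400, savings=450
Event 6 (transfer 250 emergency -> savings): emergency: -550 - 250 = -800, savings: 450 + 250 = 700. Balances: emergency=-800, travel=400, savings=700
Event 7 (transfer 200 savings -> travel): savings: 700 - 200 = 500, travel: 400 + 200 = 600. Balances: emergency=-800, travel=600, savings=500
Event 8 (deposit 150 to savings): savings: 500 + 150 = 650. Balances: emergency=-800, travel=600, savings=650
Event 9 (deposit 400 to travel): travel: 600 + 400 = 1000. Balances: emergency=-800, travel=1000, savings=650
Event 10 (deposit 250 to emergency): emergency: -800 + 250 = -550. Balances: emergency=-550, travel=1000, savings=650

Final balance of savings: 650

Answer: 650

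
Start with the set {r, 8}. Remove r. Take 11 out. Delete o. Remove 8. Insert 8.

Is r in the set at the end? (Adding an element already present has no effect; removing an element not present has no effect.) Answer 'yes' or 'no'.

Answer: no

Derivation:
Tracking the set through each operation:
Start: {8, r}
Event 1 (remove r): removed. Set: {8}
Event 2 (remove 11): not present, no change. Set: {8}
Event 3 (remove o): not present, no change. Set: {8}
Event 4 (remove 8): removed. Set: {}
Event 5 (add 8): added. Set: {8}

Final set: {8} (size 1)
r is NOT in the final set.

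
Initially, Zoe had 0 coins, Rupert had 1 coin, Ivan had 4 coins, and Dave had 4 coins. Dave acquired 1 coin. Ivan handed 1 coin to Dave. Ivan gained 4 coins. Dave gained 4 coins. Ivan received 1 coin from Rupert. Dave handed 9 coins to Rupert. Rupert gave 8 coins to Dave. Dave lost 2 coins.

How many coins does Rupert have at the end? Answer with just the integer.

Tracking counts step by step:
Start: Zoe=0, Rupert=1, Ivan=4, Dave=4
Event 1 (Dave +1): Dave: 4 -> 5. State: Zoe=0, Rupert=1, Ivan=4, Dave=5
Event 2 (Ivan -> Dave, 1): Ivan: 4 -> 3, Dave: 5 -> 6. State: Zoe=0, Rupert=1, Ivan=3, Dave=6
Event 3 (Ivan +4): Ivan: 3 -> 7. State: Zoe=0, Rupert=1, Ivan=7, Dave=6
Event 4 (Dave +4): Dave: 6 -> 10. State: Zoe=0, Rupert=1, Ivan=7, Dave=10
Event 5 (Rupert -> Ivan, 1): Rupert: 1 -> 0, Ivan: 7 -> 8. State: Zoe=0, Rupert=0, Ivan=8, Dave=10
Event 6 (Dave -> Rupert, 9): Dave: 10 -> 1, Rupert: 0 -> 9. State: Zoe=0, Rupert=9, Ivan=8, Dave=1
Event 7 (Rupert -> Dave, 8): Rupert: 9 -> 1, Dave: 1 -> 9. State: Zoe=0, Rupert=1, Ivan=8, Dave=9
Event 8 (Dave -2): Dave: 9 -> 7. State: Zoe=0, Rupert=1, Ivan=8, Dave=7

Rupert's final count: 1

Answer: 1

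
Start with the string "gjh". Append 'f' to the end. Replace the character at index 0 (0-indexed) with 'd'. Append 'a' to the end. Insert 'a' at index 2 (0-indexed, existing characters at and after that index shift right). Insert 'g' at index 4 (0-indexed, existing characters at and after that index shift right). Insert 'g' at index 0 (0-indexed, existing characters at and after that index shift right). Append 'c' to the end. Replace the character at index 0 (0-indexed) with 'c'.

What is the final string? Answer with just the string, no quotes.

Answer: cdjahgfac

Derivation:
Applying each edit step by step:
Start: "gjh"
Op 1 (append 'f'): "gjh" -> "gjhf"
Op 2 (replace idx 0: 'g' -> 'd'): "gjhf" -> "djhf"
Op 3 (append 'a'): "djhf" -> "djhfa"
Op 4 (insert 'a' at idx 2): "djhfa" -> "djahfa"
Op 5 (insert 'g' at idx 4): "djahfa" -> "djahgfa"
Op 6 (insert 'g' at idx 0): "djahgfa" -> "gdjahgfa"
Op 7 (append 'c'): "gdjahgfa" -> "gdjahgfac"
Op 8 (replace idx 0: 'g' -> 'c'): "gdjahgfac" -> "cdjahgfac"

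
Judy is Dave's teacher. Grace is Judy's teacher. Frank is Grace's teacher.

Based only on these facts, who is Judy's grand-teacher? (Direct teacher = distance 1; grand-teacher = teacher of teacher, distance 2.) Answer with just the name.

Answer: Frank

Derivation:
Reconstructing the teacher chain from the given facts:
  Frank -> Grace -> Judy -> Dave
(each arrow means 'teacher of the next')
Positions in the chain (0 = top):
  position of Frank: 0
  position of Grace: 1
  position of Judy: 2
  position of Dave: 3

Judy is at position 2; the grand-teacher is 2 steps up the chain, i.e. position 0: Frank.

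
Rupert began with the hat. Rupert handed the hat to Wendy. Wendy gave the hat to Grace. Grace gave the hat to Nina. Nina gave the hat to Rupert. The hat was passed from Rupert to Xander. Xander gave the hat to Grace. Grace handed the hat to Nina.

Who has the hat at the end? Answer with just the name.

Tracking the hat through each event:
Start: Rupert has the hat.
After event 1: Wendy has the hat.
After event 2: Grace has the hat.
After event 3: Nina has the hat.
After event 4: Rupert has the hat.
After event 5: Xander has the hat.
After event 6: Grace has the hat.
After event 7: Nina has the hat.

Answer: Nina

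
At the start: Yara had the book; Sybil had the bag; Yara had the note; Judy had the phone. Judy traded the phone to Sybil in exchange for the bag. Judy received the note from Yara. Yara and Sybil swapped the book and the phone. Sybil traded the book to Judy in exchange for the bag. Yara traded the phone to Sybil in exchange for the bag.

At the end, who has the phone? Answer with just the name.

Tracking all object holders:
Start: book:Yara, bag:Sybil, note:Yara, phone:Judy
Event 1 (swap phone<->bag: now phone:Sybil, bag:Judy). State: book:Yara, bag:Judy, note:Yara, phone:Sybil
Event 2 (give note: Yara -> Judy). State: book:Yara, bag:Judy, note:Judy, phone:Sybil
Event 3 (swap book<->phone: now book:Sybil, phone:Yara). State: book:Sybil, bag:Judy, note:Judy, phone:Yara
Event 4 (swap book<->bag: now book:Judy, bag:Sybil). State: book:Judy, bag:Sybil, note:Judy, phone:Yara
Event 5 (swap phone<->bag: now phone:Sybil, bag:Yara). State: book:Judy, bag:Yara, note:Judy, phone:Sybil

Final state: book:Judy, bag:Yara, note:Judy, phone:Sybil
The phone is held by Sybil.

Answer: Sybil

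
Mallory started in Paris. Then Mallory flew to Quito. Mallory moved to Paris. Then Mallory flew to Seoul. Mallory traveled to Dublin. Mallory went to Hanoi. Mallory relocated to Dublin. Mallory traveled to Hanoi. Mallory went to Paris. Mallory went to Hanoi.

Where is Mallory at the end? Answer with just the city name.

Tracking Mallory's location:
Start: Mallory is in Paris.
After move 1: Paris -> Quito. Mallory is in Quito.
After move 2: Quito -> Paris. Mallory is in Paris.
After move 3: Paris -> Seoul. Mallory is in Seoul.
After move 4: Seoul -> Dublin. Mallory is in Dublin.
After move 5: Dublin -> Hanoi. Mallory is in Hanoi.
After move 6: Hanoi -> Dublin. Mallory is in Dublin.
After move 7: Dublin -> Hanoi. Mallory is in Hanoi.
After move 8: Hanoi -> Paris. Mallory is in Paris.
After move 9: Paris -> Hanoi. Mallory is in Hanoi.

Answer: Hanoi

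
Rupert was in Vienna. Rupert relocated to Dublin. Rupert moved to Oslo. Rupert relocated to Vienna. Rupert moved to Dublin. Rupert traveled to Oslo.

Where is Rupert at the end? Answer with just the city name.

Tracking Rupert's location:
Start: Rupert is in Vienna.
After move 1: Vienna -> Dublin. Rupert is in Dublin.
After move 2: Dublin -> Oslo. Rupert is in Oslo.
After move 3: Oslo -> Vienna. Rupert is in Vienna.
After move 4: Vienna -> Dublin. Rupert is in Dublin.
After move 5: Dublin -> Oslo. Rupert is in Oslo.

Answer: Oslo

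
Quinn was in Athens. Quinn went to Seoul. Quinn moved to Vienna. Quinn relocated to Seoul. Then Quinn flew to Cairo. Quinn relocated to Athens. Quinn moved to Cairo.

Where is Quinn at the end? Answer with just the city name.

Tracking Quinn's location:
Start: Quinn is in Athens.
After move 1: Athens -> Seoul. Quinn is in Seoul.
After move 2: Seoul -> Vienna. Quinn is in Vienna.
After move 3: Vienna -> Seoul. Quinn is in Seoul.
After move 4: Seoul -> Cairo. Quinn is in Cairo.
After move 5: Cairo -> Athens. Quinn is in Athens.
After move 6: Athens -> Cairo. Quinn is in Cairo.

Answer: Cairo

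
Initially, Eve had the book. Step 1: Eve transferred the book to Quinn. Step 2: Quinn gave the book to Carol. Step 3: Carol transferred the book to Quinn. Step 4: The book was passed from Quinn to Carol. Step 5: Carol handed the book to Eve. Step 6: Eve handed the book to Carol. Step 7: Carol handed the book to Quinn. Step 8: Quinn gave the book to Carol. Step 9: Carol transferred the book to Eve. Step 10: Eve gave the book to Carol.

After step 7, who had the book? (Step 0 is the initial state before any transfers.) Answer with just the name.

Answer: Quinn

Derivation:
Tracking the book holder through step 7:
After step 0 (start): Eve
After step 1: Quinn
After step 2: Carol
After step 3: Quinn
After step 4: Carol
After step 5: Eve
After step 6: Carol
After step 7: Quinn

At step 7, the holder is Quinn.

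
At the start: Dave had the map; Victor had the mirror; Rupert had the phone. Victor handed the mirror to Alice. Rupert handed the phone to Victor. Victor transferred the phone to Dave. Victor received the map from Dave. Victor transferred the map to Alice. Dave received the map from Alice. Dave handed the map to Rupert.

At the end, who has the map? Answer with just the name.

Answer: Rupert

Derivation:
Tracking all object holders:
Start: map:Dave, mirror:Victor, phone:Rupert
Event 1 (give mirror: Victor -> Alice). State: map:Dave, mirror:Alice, phone:Rupert
Event 2 (give phone: Rupert -> Victor). State: map:Dave, mirror:Alice, phone:Victor
Event 3 (give phone: Victor -> Dave). State: map:Dave, mirror:Alice, phone:Dave
Event 4 (give map: Dave -> Victor). State: map:Victor, mirror:Alice, phone:Dave
Event 5 (give map: Victor -> Alice). State: map:Alice, mirror:Alice, phone:Dave
Event 6 (give map: Alice -> Dave). State: map:Dave, mirror:Alice, phone:Dave
Event 7 (give map: Dave -> Rupert). State: map:Rupert, mirror:Alice, phone:Dave

Final state: map:Rupert, mirror:Alice, phone:Dave
The map is held by Rupert.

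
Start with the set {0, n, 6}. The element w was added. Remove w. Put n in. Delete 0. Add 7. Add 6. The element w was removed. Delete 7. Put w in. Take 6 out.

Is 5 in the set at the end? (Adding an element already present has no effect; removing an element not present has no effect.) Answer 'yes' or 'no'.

Tracking the set through each operation:
Start: {0, 6, n}
Event 1 (add w): added. Set: {0, 6, n, w}
Event 2 (remove w): removed. Set: {0, 6, n}
Event 3 (add n): already present, no change. Set: {0, 6, n}
Event 4 (remove 0): removed. Set: {6, n}
Event 5 (add 7): added. Set: {6, 7, n}
Event 6 (add 6): already present, no change. Set: {6, 7, n}
Event 7 (remove w): not present, no change. Set: {6, 7, n}
Event 8 (remove 7): removed. Set: {6, n}
Event 9 (add w): added. Set: {6, n, w}
Event 10 (remove 6): removed. Set: {n, w}

Final set: {n, w} (size 2)
5 is NOT in the final set.

Answer: no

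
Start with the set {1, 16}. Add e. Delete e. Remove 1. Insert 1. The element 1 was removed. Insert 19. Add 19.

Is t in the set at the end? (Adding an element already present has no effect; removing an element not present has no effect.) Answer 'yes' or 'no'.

Answer: no

Derivation:
Tracking the set through each operation:
Start: {1, 16}
Event 1 (add e): added. Set: {1, 16, e}
Event 2 (remove e): removed. Set: {1, 16}
Event 3 (remove 1): removed. Set: {16}
Event 4 (add 1): added. Set: {1, 16}
Event 5 (remove 1): removed. Set: {16}
Event 6 (add 19): added. Set: {16, 19}
Event 7 (add 19): already present, no change. Set: {16, 19}

Final set: {16, 19} (size 2)
t is NOT in the final set.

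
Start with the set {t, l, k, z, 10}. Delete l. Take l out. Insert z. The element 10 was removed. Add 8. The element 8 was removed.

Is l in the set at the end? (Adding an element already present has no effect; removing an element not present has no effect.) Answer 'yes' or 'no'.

Tracking the set through each operation:
Start: {10, k, l, t, z}
Event 1 (remove l): removed. Set: {10, k, t, z}
Event 2 (remove l): not present, no change. Set: {10, k, t, z}
Event 3 (add z): already present, no change. Set: {10, k, t, z}
Event 4 (remove 10): removed. Set: {k, t, z}
Event 5 (add 8): added. Set: {8, k, t, z}
Event 6 (remove 8): removed. Set: {k, t, z}

Final set: {k, t, z} (size 3)
l is NOT in the final set.

Answer: no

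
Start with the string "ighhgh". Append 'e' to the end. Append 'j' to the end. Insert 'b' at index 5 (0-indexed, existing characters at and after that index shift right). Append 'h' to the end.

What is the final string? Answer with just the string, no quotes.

Answer: ighhgbhejh

Derivation:
Applying each edit step by step:
Start: "ighhgh"
Op 1 (append 'e'): "ighhgh" -> "ighhghe"
Op 2 (append 'j'): "ighhghe" -> "ighhghej"
Op 3 (insert 'b' at idx 5): "ighhghej" -> "ighhgbhej"
Op 4 (append 'h'): "ighhgbhej" -> "ighhgbhejh"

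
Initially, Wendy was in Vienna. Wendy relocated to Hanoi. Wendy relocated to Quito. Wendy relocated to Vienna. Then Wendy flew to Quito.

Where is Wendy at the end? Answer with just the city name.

Answer: Quito

Derivation:
Tracking Wendy's location:
Start: Wendy is in Vienna.
After move 1: Vienna -> Hanoi. Wendy is in Hanoi.
After move 2: Hanoi -> Quito. Wendy is in Quito.
After move 3: Quito -> Vienna. Wendy is in Vienna.
After move 4: Vienna -> Quito. Wendy is in Quito.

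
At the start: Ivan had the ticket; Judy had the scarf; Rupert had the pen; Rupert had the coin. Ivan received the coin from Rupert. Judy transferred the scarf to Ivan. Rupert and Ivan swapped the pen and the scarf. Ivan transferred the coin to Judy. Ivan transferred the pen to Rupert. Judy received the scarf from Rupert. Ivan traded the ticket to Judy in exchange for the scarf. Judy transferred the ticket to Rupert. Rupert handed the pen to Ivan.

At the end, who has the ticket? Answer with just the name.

Answer: Rupert

Derivation:
Tracking all object holders:
Start: ticket:Ivan, scarf:Judy, pen:Rupert, coin:Rupert
Event 1 (give coin: Rupert -> Ivan). State: ticket:Ivan, scarf:Judy, pen:Rupert, coin:Ivan
Event 2 (give scarf: Judy -> Ivan). State: ticket:Ivan, scarf:Ivan, pen:Rupert, coin:Ivan
Event 3 (swap pen<->scarf: now pen:Ivan, scarf:Rupert). State: ticket:Ivan, scarf:Rupert, pen:Ivan, coin:Ivan
Event 4 (give coin: Ivan -> Judy). State: ticket:Ivan, scarf:Rupert, pen:Ivan, coin:Judy
Event 5 (give pen: Ivan -> Rupert). State: ticket:Ivan, scarf:Rupert, pen:Rupert, coin:Judy
Event 6 (give scarf: Rupert -> Judy). State: ticket:Ivan, scarf:Judy, pen:Rupert, coin:Judy
Event 7 (swap ticket<->scarf: now ticket:Judy, scarf:Ivan). State: ticket:Judy, scarf:Ivan, pen:Rupert, coin:Judy
Event 8 (give ticket: Judy -> Rupert). State: ticket:Rupert, scarf:Ivan, pen:Rupert, coin:Judy
Event 9 (give pen: Rupert -> Ivan). State: ticket:Rupert, scarf:Ivan, pen:Ivan, coin:Judy

Final state: ticket:Rupert, scarf:Ivan, pen:Ivan, coin:Judy
The ticket is held by Rupert.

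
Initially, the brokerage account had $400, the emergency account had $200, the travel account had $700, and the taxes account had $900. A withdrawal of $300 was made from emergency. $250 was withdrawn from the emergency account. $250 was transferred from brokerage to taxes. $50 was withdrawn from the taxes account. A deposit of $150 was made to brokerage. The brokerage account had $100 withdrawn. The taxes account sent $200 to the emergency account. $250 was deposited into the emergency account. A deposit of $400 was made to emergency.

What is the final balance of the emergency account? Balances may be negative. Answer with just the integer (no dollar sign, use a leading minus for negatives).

Answer: 500

Derivation:
Tracking account balances step by step:
Start: brokerage=400, emergency=200, travel=700, taxes=900
Event 1 (withdraw 300 from emergency): emergency: 200 - 300 = -100. Balances: brokerage=400, emergency=-100, travel=700, taxes=900
Event 2 (withdraw 250 from emergency): emergency: -100 - 250 = -350. Balances: brokerage=400, emergency=-350, travel=700, taxes=900
Event 3 (transfer 250 brokerage -> taxes): brokerage: 400 - 250 = 150, taxes: 900 + 250 = 1150. Balances: brokerage=150, emergency=-350, travel=700, taxes=1150
Event 4 (withdraw 50 from taxes): taxes: 1150 - 50 = 1100. Balances: brokerage=150, emergency=-350, travel=700, taxes=1100
Event 5 (deposit 150 to brokerage): brokerage: 150 + 150 = 300. Balances: brokerage=300, emergency=-350, travel=700, taxes=1100
Event 6 (withdraw 100 from brokerage): brokerage: 300 - 100 = 200. Balances: brokerage=200, emergency=-350, travel=700, taxes=1100
Event 7 (transfer 200 taxes -> emergency): taxes: 1100 - 200 = 900, emergency: -350 + 200 = -150. Balances: brokerage=200, emergency=-150, travel=700, taxes=900
Event 8 (deposit 250 to emergency): emergency: -150 + 250 = 100. Balances: brokerage=200, emergency=100, travel=700, taxes=900
Event 9 (deposit 400 to emergency): emergency: 100 + 400 = 500. Balances: brokerage=200, emergency=500, travel=700, taxes=900

Final balance of emergency: 500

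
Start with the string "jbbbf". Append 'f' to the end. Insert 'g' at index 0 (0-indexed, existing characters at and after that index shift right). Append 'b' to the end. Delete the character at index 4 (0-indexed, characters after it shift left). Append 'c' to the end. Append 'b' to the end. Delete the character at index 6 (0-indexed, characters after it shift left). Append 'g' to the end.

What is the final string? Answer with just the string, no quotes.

Answer: gjbbffcbg

Derivation:
Applying each edit step by step:
Start: "jbbbf"
Op 1 (append 'f'): "jbbbf" -> "jbbbff"
Op 2 (insert 'g' at idx 0): "jbbbff" -> "gjbbbff"
Op 3 (append 'b'): "gjbbbff" -> "gjbbbffb"
Op 4 (delete idx 4 = 'b'): "gjbbbffb" -> "gjbbffb"
Op 5 (append 'c'): "gjbbffb" -> "gjbbffbc"
Op 6 (append 'b'): "gjbbffbc" -> "gjbbffbcb"
Op 7 (delete idx 6 = 'b'): "gjbbffbcb" -> "gjbbffcb"
Op 8 (append 'g'): "gjbbffcb" -> "gjbbffcbg"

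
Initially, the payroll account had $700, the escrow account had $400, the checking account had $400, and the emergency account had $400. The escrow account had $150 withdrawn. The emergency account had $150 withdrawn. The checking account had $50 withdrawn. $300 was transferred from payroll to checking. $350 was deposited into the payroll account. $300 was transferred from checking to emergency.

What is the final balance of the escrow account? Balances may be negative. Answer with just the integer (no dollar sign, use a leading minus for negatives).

Answer: 250

Derivation:
Tracking account balances step by step:
Start: payroll=700, escrow=400, checking=400, emergency=400
Event 1 (withdraw 150 from escrow): escrow: 400 - 150 = 250. Balances: payroll=700, escrow=250, checking=400, emergency=400
Event 2 (withdraw 150 from emergency): emergency: 400 - 150 = 250. Balances: payroll=700, escrow=250, checking=400, emergency=250
Event 3 (withdraw 50 from checking): checking: 400 - 50 = 350. Balances: payroll=700, escrow=250, checking=350, emergency=250
Event 4 (transfer 300 payroll -> checking): payroll: 700 - 300 = 400, checking: 350 + 300 = 650. Balances: payroll=400, escrow=250, checking=650, emergency=250
Event 5 (deposit 350 to payroll): payroll: 400 + 350 = 750. Balances: payroll=750, escrow=250, checking=650, emergency=250
Event 6 (transfer 300 checking -> emergency): checking: 650 - 300 = 350, emergency: 250 + 300 = 550. Balances: payroll=750, escrow=250, checking=350, emergency=550

Final balance of escrow: 250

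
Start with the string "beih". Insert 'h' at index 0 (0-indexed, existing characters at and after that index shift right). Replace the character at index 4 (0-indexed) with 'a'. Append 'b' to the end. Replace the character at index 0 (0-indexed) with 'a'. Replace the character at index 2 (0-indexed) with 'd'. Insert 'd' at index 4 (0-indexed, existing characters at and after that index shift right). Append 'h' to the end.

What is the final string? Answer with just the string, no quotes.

Applying each edit step by step:
Start: "beih"
Op 1 (insert 'h' at idx 0): "beih" -> "hbeih"
Op 2 (replace idx 4: 'h' -> 'a'): "hbeih" -> "hbeia"
Op 3 (append 'b'): "hbeia" -> "hbeiab"
Op 4 (replace idx 0: 'h' -> 'a'): "hbeiab" -> "abeiab"
Op 5 (replace idx 2: 'e' -> 'd'): "abeiab" -> "abdiab"
Op 6 (insert 'd' at idx 4): "abdiab" -> "abdidab"
Op 7 (append 'h'): "abdidab" -> "abdidabh"

Answer: abdidabh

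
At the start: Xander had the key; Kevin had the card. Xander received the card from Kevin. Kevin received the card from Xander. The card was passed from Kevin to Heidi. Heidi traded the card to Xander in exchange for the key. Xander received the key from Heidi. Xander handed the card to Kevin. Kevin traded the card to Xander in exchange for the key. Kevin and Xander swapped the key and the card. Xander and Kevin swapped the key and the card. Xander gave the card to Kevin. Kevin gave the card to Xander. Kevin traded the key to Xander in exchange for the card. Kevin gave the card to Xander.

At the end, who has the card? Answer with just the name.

Answer: Xander

Derivation:
Tracking all object holders:
Start: key:Xander, card:Kevin
Event 1 (give card: Kevin -> Xander). State: key:Xander, card:Xander
Event 2 (give card: Xander -> Kevin). State: key:Xander, card:Kevin
Event 3 (give card: Kevin -> Heidi). State: key:Xander, card:Heidi
Event 4 (swap card<->key: now card:Xander, key:Heidi). State: key:Heidi, card:Xander
Event 5 (give key: Heidi -> Xander). State: key:Xander, card:Xander
Event 6 (give card: Xander -> Kevin). State: key:Xander, card:Kevin
Event 7 (swap card<->key: now card:Xander, key:Kevin). State: key:Kevin, card:Xander
Event 8 (swap key<->card: now key:Xander, card:Kevin). State: key:Xander, card:Kevin
Event 9 (swap key<->card: now key:Kevin, card:Xander). State: key:Kevin, card:Xander
Event 10 (give card: Xander -> Kevin). State: key:Kevin, card:Kevin
Event 11 (give card: Kevin -> Xander). State: key:Kevin, card:Xander
Event 12 (swap key<->card: now key:Xander, card:Kevin). State: key:Xander, card:Kevin
Event 13 (give card: Kevin -> Xander). State: key:Xander, card:Xander

Final state: key:Xander, card:Xander
The card is held by Xander.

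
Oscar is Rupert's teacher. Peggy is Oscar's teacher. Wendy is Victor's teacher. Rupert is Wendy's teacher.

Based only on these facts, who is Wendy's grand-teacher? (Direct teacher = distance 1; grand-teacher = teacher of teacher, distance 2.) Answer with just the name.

Reconstructing the teacher chain from the given facts:
  Peggy -> Oscar -> Rupert -> Wendy -> Victor
(each arrow means 'teacher of the next')
Positions in the chain (0 = top):
  position of Peggy: 0
  position of Oscar: 1
  position of Rupert: 2
  position of Wendy: 3
  position of Victor: 4

Wendy is at position 3; the grand-teacher is 2 steps up the chain, i.e. position 1: Oscar.

Answer: Oscar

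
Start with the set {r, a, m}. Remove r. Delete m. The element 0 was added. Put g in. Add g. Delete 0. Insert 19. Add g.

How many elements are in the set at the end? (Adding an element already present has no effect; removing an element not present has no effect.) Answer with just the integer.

Tracking the set through each operation:
Start: {a, m, r}
Event 1 (remove r): removed. Set: {a, m}
Event 2 (remove m): removed. Set: {a}
Event 3 (add 0): added. Set: {0, a}
Event 4 (add g): added. Set: {0, a, g}
Event 5 (add g): already present, no change. Set: {0, a, g}
Event 6 (remove 0): removed. Set: {a, g}
Event 7 (add 19): added. Set: {19, a, g}
Event 8 (add g): already present, no change. Set: {19, a, g}

Final set: {19, a, g} (size 3)

Answer: 3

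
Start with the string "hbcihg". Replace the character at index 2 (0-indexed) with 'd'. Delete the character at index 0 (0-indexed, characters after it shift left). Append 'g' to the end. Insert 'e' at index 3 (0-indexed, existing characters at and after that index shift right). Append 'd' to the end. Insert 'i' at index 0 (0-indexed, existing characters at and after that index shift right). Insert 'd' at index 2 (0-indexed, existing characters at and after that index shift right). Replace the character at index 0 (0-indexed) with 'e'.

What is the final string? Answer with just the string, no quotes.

Applying each edit step by step:
Start: "hbcihg"
Op 1 (replace idx 2: 'c' -> 'd'): "hbcihg" -> "hbdihg"
Op 2 (delete idx 0 = 'h'): "hbdihg" -> "bdihg"
Op 3 (append 'g'): "bdihg" -> "bdihgg"
Op 4 (insert 'e' at idx 3): "bdihgg" -> "bdiehgg"
Op 5 (append 'd'): "bdiehgg" -> "bdiehggd"
Op 6 (insert 'i' at idx 0): "bdiehggd" -> "ibdiehggd"
Op 7 (insert 'd' at idx 2): "ibdiehggd" -> "ibddiehggd"
Op 8 (replace idx 0: 'i' -> 'e'): "ibddiehggd" -> "ebddiehggd"

Answer: ebddiehggd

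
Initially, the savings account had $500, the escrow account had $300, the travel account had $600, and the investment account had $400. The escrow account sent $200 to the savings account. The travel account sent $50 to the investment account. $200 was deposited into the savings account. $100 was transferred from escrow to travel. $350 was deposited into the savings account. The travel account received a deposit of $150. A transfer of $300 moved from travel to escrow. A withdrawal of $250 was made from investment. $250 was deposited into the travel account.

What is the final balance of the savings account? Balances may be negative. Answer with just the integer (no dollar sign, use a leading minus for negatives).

Answer: 1250

Derivation:
Tracking account balances step by step:
Start: savings=500, escrow=300, travel=600, investment=400
Event 1 (transfer 200 escrow -> savings): escrow: 300 - 200 = 100, savings: 500 + 200 = 700. Balances: savings=700, escrow=100, travel=600, investment=400
Event 2 (transfer 50 travel -> investment): travel: 600 - 50 = 550, investment: 400 + 50 = 450. Balances: savings=700, escrow=100, travel=550, investment=450
Event 3 (deposit 200 to savings): savings: 700 + 200 = 900. Balances: savings=900, escrow=100, travel=550, investment=450
Event 4 (transfer 100 escrow -> travel): escrow: 100 - 100 = 0, travel: 550 + 100 = 650. Balances: savings=900, escrow=0, travel=650, investment=450
Event 5 (deposit 350 to savings): savings: 900 + 350 = 1250. Balances: savings=1250, escrow=0, travel=650, investment=450
Event 6 (deposit 150 to travel): travel: 650 + 150 = 800. Balances: savings=1250, escrow=0, travel=800, investment=450
Event 7 (transfer 300 travel -> escrow): travel: 800 - 300 = 500, escrow: 0 + 300 = 300. Balances: savings=1250, escrow=300, travel=500, investment=450
Event 8 (withdraw 250 from investment): investment: 450 - 250 = 200. Balances: savings=1250, escrow=300, travel=500, investment=200
Event 9 (deposit 250 to travel): travel: 500 + 250 = 750. Balances: savings=1250, escrow=300, travel=750, investment=200

Final balance of savings: 1250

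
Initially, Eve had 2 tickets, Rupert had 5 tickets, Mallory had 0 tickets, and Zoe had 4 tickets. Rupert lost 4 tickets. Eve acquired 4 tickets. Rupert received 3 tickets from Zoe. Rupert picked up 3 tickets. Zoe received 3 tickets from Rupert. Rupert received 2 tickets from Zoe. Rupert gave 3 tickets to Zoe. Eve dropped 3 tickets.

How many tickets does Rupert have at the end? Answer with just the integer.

Tracking counts step by step:
Start: Eve=2, Rupert=5, Mallory=0, Zoe=4
Event 1 (Rupert -4): Rupert: 5 -> 1. State: Eve=2, Rupert=1, Mallory=0, Zoe=4
Event 2 (Eve +4): Eve: 2 -> 6. State: Eve=6, Rupert=1, Mallory=0, Zoe=4
Event 3 (Zoe -> Rupert, 3): Zoe: 4 -> 1, Rupert: 1 -> 4. State: Eve=6, Rupert=4, Mallory=0, Zoe=1
Event 4 (Rupert +3): Rupert: 4 -> 7. State: Eve=6, Rupert=7, Mallory=0, Zoe=1
Event 5 (Rupert -> Zoe, 3): Rupert: 7 -> 4, Zoe: 1 -> 4. State: Eve=6, Rupert=4, Mallory=0, Zoe=4
Event 6 (Zoe -> Rupert, 2): Zoe: 4 -> 2, Rupert: 4 -> 6. State: Eve=6, Rupert=6, Mallory=0, Zoe=2
Event 7 (Rupert -> Zoe, 3): Rupert: 6 -> 3, Zoe: 2 -> 5. State: Eve=6, Rupert=3, Mallory=0, Zoe=5
Event 8 (Eve -3): Eve: 6 -> 3. State: Eve=3, Rupert=3, Mallory=0, Zoe=5

Rupert's final count: 3

Answer: 3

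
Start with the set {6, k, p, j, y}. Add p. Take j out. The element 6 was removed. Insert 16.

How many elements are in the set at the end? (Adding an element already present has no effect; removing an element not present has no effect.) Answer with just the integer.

Tracking the set through each operation:
Start: {6, j, k, p, y}
Event 1 (add p): already present, no change. Set: {6, j, k, p, y}
Event 2 (remove j): removed. Set: {6, k, p, y}
Event 3 (remove 6): removed. Set: {k, p, y}
Event 4 (add 16): added. Set: {16, k, p, y}

Final set: {16, k, p, y} (size 4)

Answer: 4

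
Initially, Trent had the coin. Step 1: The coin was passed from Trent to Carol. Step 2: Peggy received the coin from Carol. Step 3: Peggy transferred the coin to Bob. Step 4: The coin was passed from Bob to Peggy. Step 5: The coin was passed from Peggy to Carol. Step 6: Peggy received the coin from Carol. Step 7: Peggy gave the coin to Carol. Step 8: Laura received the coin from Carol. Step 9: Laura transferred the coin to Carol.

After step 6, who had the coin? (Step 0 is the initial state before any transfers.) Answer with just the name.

Tracking the coin holder through step 6:
After step 0 (start): Trent
After step 1: Carol
After step 2: Peggy
After step 3: Bob
After step 4: Peggy
After step 5: Carol
After step 6: Peggy

At step 6, the holder is Peggy.

Answer: Peggy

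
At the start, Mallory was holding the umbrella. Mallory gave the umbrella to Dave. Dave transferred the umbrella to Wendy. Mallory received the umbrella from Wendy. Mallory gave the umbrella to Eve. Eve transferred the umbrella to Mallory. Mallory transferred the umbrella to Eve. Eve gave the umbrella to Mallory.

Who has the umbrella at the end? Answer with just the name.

Answer: Mallory

Derivation:
Tracking the umbrella through each event:
Start: Mallory has the umbrella.
After event 1: Dave has the umbrella.
After event 2: Wendy has the umbrella.
After event 3: Mallory has the umbrella.
After event 4: Eve has the umbrella.
After event 5: Mallory has the umbrella.
After event 6: Eve has the umbrella.
After event 7: Mallory has the umbrella.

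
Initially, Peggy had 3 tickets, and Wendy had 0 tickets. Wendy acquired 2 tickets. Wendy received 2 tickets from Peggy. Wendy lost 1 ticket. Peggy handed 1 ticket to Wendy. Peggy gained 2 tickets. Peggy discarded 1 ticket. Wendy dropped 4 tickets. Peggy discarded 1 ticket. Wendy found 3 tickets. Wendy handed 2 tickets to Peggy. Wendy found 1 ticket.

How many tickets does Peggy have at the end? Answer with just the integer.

Tracking counts step by step:
Start: Peggy=3, Wendy=0
Event 1 (Wendy +2): Wendy: 0 -> 2. State: Peggy=3, Wendy=2
Event 2 (Peggy -> Wendy, 2): Peggy: 3 -> 1, Wendy: 2 -> 4. State: Peggy=1, Wendy=4
Event 3 (Wendy -1): Wendy: 4 -> 3. State: Peggy=1, Wendy=3
Event 4 (Peggy -> Wendy, 1): Peggy: 1 -> 0, Wendy: 3 -> 4. State: Peggy=0, Wendy=4
Event 5 (Peggy +2): Peggy: 0 -> 2. State: Peggy=2, Wendy=4
Event 6 (Peggy -1): Peggy: 2 -> 1. State: Peggy=1, Wendy=4
Event 7 (Wendy -4): Wendy: 4 -> 0. State: Peggy=1, Wendy=0
Event 8 (Peggy -1): Peggy: 1 -> 0. State: Peggy=0, Wendy=0
Event 9 (Wendy +3): Wendy: 0 -> 3. State: Peggy=0, Wendy=3
Event 10 (Wendy -> Peggy, 2): Wendy: 3 -> 1, Peggy: 0 -> 2. State: Peggy=2, Wendy=1
Event 11 (Wendy +1): Wendy: 1 -> 2. State: Peggy=2, Wendy=2

Peggy's final count: 2

Answer: 2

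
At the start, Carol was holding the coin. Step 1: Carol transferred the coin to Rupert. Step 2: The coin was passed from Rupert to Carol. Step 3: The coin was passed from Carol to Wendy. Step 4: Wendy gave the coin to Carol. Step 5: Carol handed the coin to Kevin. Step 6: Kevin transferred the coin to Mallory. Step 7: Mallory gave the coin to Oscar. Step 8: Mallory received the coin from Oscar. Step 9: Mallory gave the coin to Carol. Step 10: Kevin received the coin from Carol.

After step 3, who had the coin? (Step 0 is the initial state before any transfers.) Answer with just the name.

Answer: Wendy

Derivation:
Tracking the coin holder through step 3:
After step 0 (start): Carol
After step 1: Rupert
After step 2: Carol
After step 3: Wendy

At step 3, the holder is Wendy.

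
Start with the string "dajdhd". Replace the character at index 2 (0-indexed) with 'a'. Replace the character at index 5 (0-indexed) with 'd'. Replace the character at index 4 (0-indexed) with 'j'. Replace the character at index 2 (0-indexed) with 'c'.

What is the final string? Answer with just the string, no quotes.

Applying each edit step by step:
Start: "dajdhd"
Op 1 (replace idx 2: 'j' -> 'a'): "dajdhd" -> "daadhd"
Op 2 (replace idx 5: 'd' -> 'd'): "daadhd" -> "daadhd"
Op 3 (replace idx 4: 'h' -> 'j'): "daadhd" -> "daadjd"
Op 4 (replace idx 2: 'a' -> 'c'): "daadjd" -> "dacdjd"

Answer: dacdjd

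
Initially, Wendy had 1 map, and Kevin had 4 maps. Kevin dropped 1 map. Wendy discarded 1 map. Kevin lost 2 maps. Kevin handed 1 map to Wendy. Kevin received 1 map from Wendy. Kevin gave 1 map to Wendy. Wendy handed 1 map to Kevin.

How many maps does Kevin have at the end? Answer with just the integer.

Answer: 1

Derivation:
Tracking counts step by step:
Start: Wendy=1, Kevin=4
Event 1 (Kevin -1): Kevin: 4 -> 3. State: Wendy=1, Kevin=3
Event 2 (Wendy -1): Wendy: 1 -> 0. State: Wendy=0, Kevin=3
Event 3 (Kevin -2): Kevin: 3 -> 1. State: Wendy=0, Kevin=1
Event 4 (Kevin -> Wendy, 1): Kevin: 1 -> 0, Wendy: 0 -> 1. State: Wendy=1, Kevin=0
Event 5 (Wendy -> Kevin, 1): Wendy: 1 -> 0, Kevin: 0 -> 1. State: Wendy=0, Kevin=1
Event 6 (Kevin -> Wendy, 1): Kevin: 1 -> 0, Wendy: 0 -> 1. State: Wendy=1, Kevin=0
Event 7 (Wendy -> Kevin, 1): Wendy: 1 -> 0, Kevin: 0 -> 1. State: Wendy=0, Kevin=1

Kevin's final count: 1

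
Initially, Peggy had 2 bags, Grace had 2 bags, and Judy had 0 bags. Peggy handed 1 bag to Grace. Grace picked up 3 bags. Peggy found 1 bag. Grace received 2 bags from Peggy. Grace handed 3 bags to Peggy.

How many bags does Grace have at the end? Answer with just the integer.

Answer: 5

Derivation:
Tracking counts step by step:
Start: Peggy=2, Grace=2, Judy=0
Event 1 (Peggy -> Grace, 1): Peggy: 2 -> 1, Grace: 2 -> 3. State: Peggy=1, Grace=3, Judy=0
Event 2 (Grace +3): Grace: 3 -> 6. State: Peggy=1, Grace=6, Judy=0
Event 3 (Peggy +1): Peggy: 1 -> 2. State: Peggy=2, Grace=6, Judy=0
Event 4 (Peggy -> Grace, 2): Peggy: 2 -> 0, Grace: 6 -> 8. State: Peggy=0, Grace=8, Judy=0
Event 5 (Grace -> Peggy, 3): Grace: 8 -> 5, Peggy: 0 -> 3. State: Peggy=3, Grace=5, Judy=0

Grace's final count: 5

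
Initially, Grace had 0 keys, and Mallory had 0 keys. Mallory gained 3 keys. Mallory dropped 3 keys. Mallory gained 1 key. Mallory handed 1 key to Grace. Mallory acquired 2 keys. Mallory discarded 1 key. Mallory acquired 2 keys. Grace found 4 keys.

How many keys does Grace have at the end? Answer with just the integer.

Tracking counts step by step:
Start: Grace=0, Mallory=0
Event 1 (Mallory +3): Mallory: 0 -> 3. State: Grace=0, Mallory=3
Event 2 (Mallory -3): Mallory: 3 -> 0. State: Grace=0, Mallory=0
Event 3 (Mallory +1): Mallory: 0 -> 1. State: Grace=0, Mallory=1
Event 4 (Mallory -> Grace, 1): Mallory: 1 -> 0, Grace: 0 -> 1. State: Grace=1, Mallory=0
Event 5 (Mallory +2): Mallory: 0 -> 2. State: Grace=1, Mallory=2
Event 6 (Mallory -1): Mallory: 2 -> 1. State: Grace=1, Mallory=1
Event 7 (Mallory +2): Mallory: 1 -> 3. State: Grace=1, Mallory=3
Event 8 (Grace +4): Grace: 1 -> 5. State: Grace=5, Mallory=3

Grace's final count: 5

Answer: 5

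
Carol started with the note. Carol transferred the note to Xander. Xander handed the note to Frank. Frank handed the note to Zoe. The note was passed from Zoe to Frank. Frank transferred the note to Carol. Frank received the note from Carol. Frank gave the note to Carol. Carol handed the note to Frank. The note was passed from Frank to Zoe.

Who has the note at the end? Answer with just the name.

Tracking the note through each event:
Start: Carol has the note.
After event 1: Xander has the note.
After event 2: Frank has the note.
After event 3: Zoe has the note.
After event 4: Frank has the note.
After event 5: Carol has the note.
After event 6: Frank has the note.
After event 7: Carol has the note.
After event 8: Frank has the note.
After event 9: Zoe has the note.

Answer: Zoe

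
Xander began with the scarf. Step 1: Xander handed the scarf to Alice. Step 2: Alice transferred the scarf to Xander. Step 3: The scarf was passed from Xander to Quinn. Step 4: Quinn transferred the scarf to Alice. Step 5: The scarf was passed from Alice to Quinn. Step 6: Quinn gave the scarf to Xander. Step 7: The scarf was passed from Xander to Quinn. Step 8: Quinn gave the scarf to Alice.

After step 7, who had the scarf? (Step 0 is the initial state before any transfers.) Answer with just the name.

Tracking the scarf holder through step 7:
After step 0 (start): Xander
After step 1: Alice
After step 2: Xander
After step 3: Quinn
After step 4: Alice
After step 5: Quinn
After step 6: Xander
After step 7: Quinn

At step 7, the holder is Quinn.

Answer: Quinn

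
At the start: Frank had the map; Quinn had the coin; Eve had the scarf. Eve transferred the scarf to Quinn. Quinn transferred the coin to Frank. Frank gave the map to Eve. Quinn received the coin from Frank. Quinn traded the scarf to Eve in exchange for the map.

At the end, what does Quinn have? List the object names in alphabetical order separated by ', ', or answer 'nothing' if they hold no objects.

Tracking all object holders:
Start: map:Frank, coin:Quinn, scarf:Eve
Event 1 (give scarf: Eve -> Quinn). State: map:Frank, coin:Quinn, scarf:Quinn
Event 2 (give coin: Quinn -> Frank). State: map:Frank, coin:Frank, scarf:Quinn
Event 3 (give map: Frank -> Eve). State: map:Eve, coin:Frank, scarf:Quinn
Event 4 (give coin: Frank -> Quinn). State: map:Eve, coin:Quinn, scarf:Quinn
Event 5 (swap scarf<->map: now scarf:Eve, map:Quinn). State: map:Quinn, coin:Quinn, scarf:Eve

Final state: map:Quinn, coin:Quinn, scarf:Eve
Quinn holds: coin, map.

Answer: coin, map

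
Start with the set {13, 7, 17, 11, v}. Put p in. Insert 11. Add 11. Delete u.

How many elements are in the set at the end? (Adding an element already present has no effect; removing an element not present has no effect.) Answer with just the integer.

Tracking the set through each operation:
Start: {11, 13, 17, 7, v}
Event 1 (add p): added. Set: {11, 13, 17, 7, p, v}
Event 2 (add 11): already present, no change. Set: {11, 13, 17, 7, p, v}
Event 3 (add 11): already present, no change. Set: {11, 13, 17, 7, p, v}
Event 4 (remove u): not present, no change. Set: {11, 13, 17, 7, p, v}

Final set: {11, 13, 17, 7, p, v} (size 6)

Answer: 6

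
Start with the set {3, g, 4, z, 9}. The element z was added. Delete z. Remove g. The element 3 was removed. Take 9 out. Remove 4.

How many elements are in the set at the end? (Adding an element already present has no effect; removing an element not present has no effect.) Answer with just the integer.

Answer: 0

Derivation:
Tracking the set through each operation:
Start: {3, 4, 9, g, z}
Event 1 (add z): already present, no change. Set: {3, 4, 9, g, z}
Event 2 (remove z): removed. Set: {3, 4, 9, g}
Event 3 (remove g): removed. Set: {3, 4, 9}
Event 4 (remove 3): removed. Set: {4, 9}
Event 5 (remove 9): removed. Set: {4}
Event 6 (remove 4): removed. Set: {}

Final set: {} (size 0)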